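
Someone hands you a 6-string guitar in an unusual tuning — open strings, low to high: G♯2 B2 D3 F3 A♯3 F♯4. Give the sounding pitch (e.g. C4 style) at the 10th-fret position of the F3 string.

The open F3 string plus 10 semitones: F–F#–G–G#–…–C#–D–D#.
The walk passes from B into C once, so the octave number goes from 3 to 4.
(Equivalently spelled E♭4.)

D♯4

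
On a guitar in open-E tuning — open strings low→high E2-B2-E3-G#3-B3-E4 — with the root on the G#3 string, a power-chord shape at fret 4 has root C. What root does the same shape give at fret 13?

Moving from fret 4 to fret 13 shifts the root by 9 semitones.
C up 9 semitones is A.

A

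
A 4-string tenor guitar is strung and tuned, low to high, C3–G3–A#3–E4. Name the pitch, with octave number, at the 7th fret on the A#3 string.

F4

The open A#3 string plus 7 semitones: A#–B–C–C#–D–D#–E–F.
The walk passes from B into C once, so the octave number goes from 3 to 4.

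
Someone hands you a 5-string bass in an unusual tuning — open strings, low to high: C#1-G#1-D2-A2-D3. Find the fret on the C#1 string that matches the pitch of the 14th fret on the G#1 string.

G#1 at fret 14 is G#1 + 14 semitones = A#2.
The open C#1 string is 7 semitones below the open G#1, so the same pitch on the C#1 string lies at fret 14 + 7 = 21.

21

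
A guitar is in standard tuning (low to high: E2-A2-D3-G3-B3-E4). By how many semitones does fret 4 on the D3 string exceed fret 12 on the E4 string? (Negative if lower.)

D3 at fret 4 → F#3 (MIDI 54); E4 at fret 12 → E5 (MIDI 76).
54 − 76 = -22, so the two pitches are 22 semitones apart.

-22 semitones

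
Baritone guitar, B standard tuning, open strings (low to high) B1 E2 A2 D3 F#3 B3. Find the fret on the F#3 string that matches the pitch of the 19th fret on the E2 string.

Fret 19 on E2 is MIDI 40 + 19 = 59 (B3). On the F#3 string (open MIDI 54), that pitch is 59 − 54 = fret 5.

5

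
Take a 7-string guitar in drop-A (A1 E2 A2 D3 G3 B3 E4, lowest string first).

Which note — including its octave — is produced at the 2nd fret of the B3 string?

C♯4

B3 is MIDI 59. Adding 2 gives 61, which is C♯4.
(Equivalently spelled D♭4.)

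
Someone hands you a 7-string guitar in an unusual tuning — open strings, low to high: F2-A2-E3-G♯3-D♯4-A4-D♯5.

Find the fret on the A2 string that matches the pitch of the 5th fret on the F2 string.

F2 at fret 5 is F2 + 5 semitones = A♯2.
The open A2 string is 4 semitones above the open F2, so the same pitch on the A2 string lies at fret 5 − 4 = 1.

1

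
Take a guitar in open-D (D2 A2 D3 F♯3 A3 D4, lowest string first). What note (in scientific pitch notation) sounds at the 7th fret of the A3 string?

A3 is MIDI 57. Adding 7 gives 64, which is E4.

E4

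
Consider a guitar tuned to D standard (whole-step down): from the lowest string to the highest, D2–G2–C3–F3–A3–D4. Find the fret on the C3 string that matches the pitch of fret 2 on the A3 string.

11

A3 at fret 2 is A3 + 2 semitones = B3.
The open C3 string is 9 semitones below the open A3, so the same pitch on the C3 string lies at fret 2 + 9 = 11.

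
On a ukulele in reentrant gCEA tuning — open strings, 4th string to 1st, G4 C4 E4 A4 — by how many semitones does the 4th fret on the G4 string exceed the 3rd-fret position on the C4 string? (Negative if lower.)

8 semitones

G4 at fret 4 → B4 (MIDI 71); C4 at fret 3 → D♯4 (MIDI 63).
71 − 63 = 8, so the two pitches are 8 semitones apart.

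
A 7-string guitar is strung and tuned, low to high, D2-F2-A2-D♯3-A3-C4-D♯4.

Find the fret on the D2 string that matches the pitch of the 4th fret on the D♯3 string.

Fret 4 on D♯3 is MIDI 51 + 4 = 55 (G3). On the D2 string (open MIDI 38), that pitch is 55 − 38 = fret 17.

17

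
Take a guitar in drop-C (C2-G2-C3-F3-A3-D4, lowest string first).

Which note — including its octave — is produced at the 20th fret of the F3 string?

F3 is MIDI 53. Adding 20 gives 73, which is C♯5.
(Equivalently spelled D♭5.)

C♯5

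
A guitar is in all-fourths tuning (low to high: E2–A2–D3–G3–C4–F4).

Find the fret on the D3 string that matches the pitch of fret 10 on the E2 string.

0

Fret 10 on E2 is MIDI 40 + 10 = 50 (D3). On the D3 string (open MIDI 50), that pitch is 50 − 50 = fret 0.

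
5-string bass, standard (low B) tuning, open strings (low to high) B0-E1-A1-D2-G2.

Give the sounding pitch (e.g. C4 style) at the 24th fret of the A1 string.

A3

A1 is MIDI 33. Adding 24 gives 57, which is A3.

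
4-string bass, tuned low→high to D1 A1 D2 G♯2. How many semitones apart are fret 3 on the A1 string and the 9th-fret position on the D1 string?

A1 at fret 3 → C2 (MIDI 36); D1 at fret 9 → B1 (MIDI 35).
36 − 35 = 1, so the two pitches are 1 semitone apart, with C2 the higher.

1 semitone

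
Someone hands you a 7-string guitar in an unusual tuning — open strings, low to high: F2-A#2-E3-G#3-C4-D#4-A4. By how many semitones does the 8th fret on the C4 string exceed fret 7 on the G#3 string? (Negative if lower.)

5 semitones

C4 at fret 8 → G#4 (MIDI 68); G#3 at fret 7 → D#4 (MIDI 63).
68 − 63 = 5, so the two pitches are 5 semitones apart.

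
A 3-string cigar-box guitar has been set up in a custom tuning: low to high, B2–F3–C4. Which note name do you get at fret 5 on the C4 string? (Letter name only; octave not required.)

F

The open C4 string plus 5 semitones: C–Db–D–Eb–E–F.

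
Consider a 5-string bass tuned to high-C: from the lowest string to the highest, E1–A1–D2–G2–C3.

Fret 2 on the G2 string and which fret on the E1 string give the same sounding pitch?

G2 at fret 2 is G2 + 2 semitones = A2.
The open E1 string is 15 semitones below the open G2, so the same pitch on the E1 string lies at fret 2 + 15 = 17.

17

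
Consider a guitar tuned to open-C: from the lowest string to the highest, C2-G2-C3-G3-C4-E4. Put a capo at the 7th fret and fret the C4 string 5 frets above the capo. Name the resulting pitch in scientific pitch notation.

The capo raises the open C4 by 7 semitones to G4; fretting 5 more gives C4 + 7 + 5 = C4 + 12 semitones = C5.

C5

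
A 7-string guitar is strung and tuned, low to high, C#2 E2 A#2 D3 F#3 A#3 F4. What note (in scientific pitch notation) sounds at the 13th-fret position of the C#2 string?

D3

Each fret is one semitone, so C#2 + 13 = D3.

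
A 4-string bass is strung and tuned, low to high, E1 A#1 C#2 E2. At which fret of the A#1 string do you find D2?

D2 is 4 semitones above the open A#1 (A#–B–C–C#–D), so it sits at fret 4.

4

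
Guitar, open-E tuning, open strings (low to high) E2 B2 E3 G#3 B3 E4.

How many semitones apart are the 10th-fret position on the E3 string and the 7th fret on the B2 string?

8 semitones

E3 at fret 10 → D4 (MIDI 62); B2 at fret 7 → F#3 (MIDI 54).
62 − 54 = 8, so the two pitches are 8 semitones apart, with D4 the higher.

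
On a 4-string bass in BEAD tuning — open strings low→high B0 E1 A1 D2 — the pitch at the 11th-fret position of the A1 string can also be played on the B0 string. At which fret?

21

A1 at fret 11 is A1 + 11 semitones = G♯2.
The open B0 string is 10 semitones below the open A1, so the same pitch on the B0 string lies at fret 11 + 10 = 21.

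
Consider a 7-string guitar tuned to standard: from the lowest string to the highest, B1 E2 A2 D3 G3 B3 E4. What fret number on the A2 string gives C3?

3

C3 is 3 semitones above the open A2 (A–A#–B–C), so it sits at fret 3.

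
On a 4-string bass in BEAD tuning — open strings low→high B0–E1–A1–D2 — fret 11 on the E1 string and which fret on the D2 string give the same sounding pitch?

1

Fret 11 on E1 is MIDI 28 + 11 = 39 (D#2). On the D2 string (open MIDI 38), that pitch is 39 − 38 = fret 1.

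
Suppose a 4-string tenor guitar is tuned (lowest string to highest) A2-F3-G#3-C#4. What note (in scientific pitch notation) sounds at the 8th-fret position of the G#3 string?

G#3 is MIDI 56. Adding 8 gives 64, which is E4.

E4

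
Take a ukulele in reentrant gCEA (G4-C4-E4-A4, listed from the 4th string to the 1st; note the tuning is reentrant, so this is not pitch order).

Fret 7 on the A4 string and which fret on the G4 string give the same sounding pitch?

Fret 7 on A4 is MIDI 69 + 7 = 76 (E5). On the G4 string (open MIDI 67), that pitch is 76 − 67 = fret 9.

9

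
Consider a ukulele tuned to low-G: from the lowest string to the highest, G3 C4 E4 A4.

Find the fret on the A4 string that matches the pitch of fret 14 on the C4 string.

Fret 14 on C4 is MIDI 60 + 14 = 74 (D5). On the A4 string (open MIDI 69), that pitch is 74 − 69 = fret 5.

5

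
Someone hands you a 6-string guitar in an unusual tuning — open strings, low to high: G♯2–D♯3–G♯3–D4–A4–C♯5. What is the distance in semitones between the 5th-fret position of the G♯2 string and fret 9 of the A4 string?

G♯2 at fret 5 → C♯3 (MIDI 49); A4 at fret 9 → F♯5 (MIDI 78).
49 − 78 = -29, so the two pitches are 29 semitones apart, with F♯5 the higher.

29 semitones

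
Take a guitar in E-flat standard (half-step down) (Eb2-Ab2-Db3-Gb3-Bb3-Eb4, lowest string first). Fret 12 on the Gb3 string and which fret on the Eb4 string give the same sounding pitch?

3

Gb3 at fret 12 is Gb3 + 12 semitones = Gb4.
The open Eb4 string is 9 semitones above the open Gb3, so the same pitch on the Eb4 string lies at fret 12 − 9 = 3.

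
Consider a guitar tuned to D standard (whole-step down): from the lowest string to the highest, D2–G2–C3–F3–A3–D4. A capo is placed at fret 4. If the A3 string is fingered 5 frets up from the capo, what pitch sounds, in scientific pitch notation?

The capo raises the open A3 by 4 semitones to C♯4; fretting 5 more gives A3 + 4 + 5 = A3 + 9 semitones = F♯4.

F♯4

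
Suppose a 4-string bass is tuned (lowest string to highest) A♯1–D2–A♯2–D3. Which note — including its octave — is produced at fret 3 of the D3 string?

Each fret is one semitone, so D3 + 3 = F3.

F3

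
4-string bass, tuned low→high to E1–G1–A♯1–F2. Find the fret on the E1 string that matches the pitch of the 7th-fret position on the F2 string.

F2 at fret 7 is F2 + 7 semitones = C3.
The open E1 string is 13 semitones below the open F2, so the same pitch on the E1 string lies at fret 7 + 13 = 20.

20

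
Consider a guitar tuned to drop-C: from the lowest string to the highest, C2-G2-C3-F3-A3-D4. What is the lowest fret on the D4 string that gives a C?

From D4, count semitones up the chromatic scale until reaching C: D–D#–E–F–…–A#–B–C — 10 steps.

10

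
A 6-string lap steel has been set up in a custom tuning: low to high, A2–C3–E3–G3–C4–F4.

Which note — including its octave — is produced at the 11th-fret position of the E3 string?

E3 is MIDI 52. Adding 11 gives 63, which is D#4.
(Equivalently spelled Eb4.)

D#4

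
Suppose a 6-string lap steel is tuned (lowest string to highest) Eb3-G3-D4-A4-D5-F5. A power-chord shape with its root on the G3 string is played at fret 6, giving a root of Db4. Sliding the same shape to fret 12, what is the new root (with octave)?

G4

Moving from fret 6 to fret 12 shifts the root by 6 semitones.
Db4 up 6 semitones is G4.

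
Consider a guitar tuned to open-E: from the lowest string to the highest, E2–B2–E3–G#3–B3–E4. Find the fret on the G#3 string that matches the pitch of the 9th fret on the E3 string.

E3 at fret 9 is E3 + 9 semitones = C#4.
The open G#3 string is 4 semitones above the open E3, so the same pitch on the G#3 string lies at fret 9 − 4 = 5.

5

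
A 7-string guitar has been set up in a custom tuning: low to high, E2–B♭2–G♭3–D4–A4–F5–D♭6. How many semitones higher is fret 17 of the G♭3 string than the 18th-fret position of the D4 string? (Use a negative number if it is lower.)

G♭3 at fret 17 → B4 (MIDI 71); D4 at fret 18 → A♭5 (MIDI 80).
71 − 80 = -9, so the two pitches are 9 semitones apart.

-9 semitones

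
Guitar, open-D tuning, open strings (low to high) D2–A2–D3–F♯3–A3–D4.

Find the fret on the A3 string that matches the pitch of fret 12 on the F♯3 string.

9

F♯3 at fret 12 is F♯3 + 12 semitones = F♯4.
The open A3 string is 3 semitones above the open F♯3, so the same pitch on the A3 string lies at fret 12 − 3 = 9.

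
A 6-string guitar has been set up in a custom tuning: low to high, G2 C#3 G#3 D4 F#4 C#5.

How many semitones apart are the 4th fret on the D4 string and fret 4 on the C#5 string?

11 semitones

D4 at fret 4 → F#4 (MIDI 66); C#5 at fret 4 → F5 (MIDI 77).
66 − 77 = -11, so the two pitches are 11 semitones apart, with F5 the higher.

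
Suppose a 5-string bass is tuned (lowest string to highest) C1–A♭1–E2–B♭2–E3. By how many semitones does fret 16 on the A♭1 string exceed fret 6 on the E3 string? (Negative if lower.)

A♭1 at fret 16 → C3 (MIDI 48); E3 at fret 6 → B♭3 (MIDI 58).
48 − 58 = -10, so the two pitches are 10 semitones apart.

-10 semitones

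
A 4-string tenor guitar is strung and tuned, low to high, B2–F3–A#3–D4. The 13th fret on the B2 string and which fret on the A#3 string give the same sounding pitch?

2

Fret 13 on B2 is MIDI 47 + 13 = 60 (C4). On the A#3 string (open MIDI 58), that pitch is 60 − 58 = fret 2.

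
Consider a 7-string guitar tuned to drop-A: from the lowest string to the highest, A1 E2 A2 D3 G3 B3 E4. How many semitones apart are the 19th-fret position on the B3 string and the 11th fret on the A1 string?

34 semitones

B3 at fret 19 → F#5 (MIDI 78); A1 at fret 11 → G#2 (MIDI 44).
78 − 44 = 34, so the two pitches are 34 semitones apart, with F#5 the higher.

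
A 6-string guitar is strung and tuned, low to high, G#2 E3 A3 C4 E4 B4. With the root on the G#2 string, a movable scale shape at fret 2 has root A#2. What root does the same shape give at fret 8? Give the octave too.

E3

Moving from fret 2 to fret 8 shifts the root by 6 semitones.
A#2 up 6 semitones is E3.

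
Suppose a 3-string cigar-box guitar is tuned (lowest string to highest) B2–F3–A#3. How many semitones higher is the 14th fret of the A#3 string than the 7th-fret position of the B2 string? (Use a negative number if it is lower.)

A#3 at fret 14 → C5 (MIDI 72); B2 at fret 7 → F#3 (MIDI 54).
72 − 54 = 18, so the two pitches are 18 semitones apart.

18 semitones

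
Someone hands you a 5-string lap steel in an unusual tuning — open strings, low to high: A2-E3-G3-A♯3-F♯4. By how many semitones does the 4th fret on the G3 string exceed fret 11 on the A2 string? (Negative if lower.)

G3 at fret 4 → B3 (MIDI 59); A2 at fret 11 → G♯3 (MIDI 56).
59 − 56 = 3, so the two pitches are 3 semitones apart.

3 semitones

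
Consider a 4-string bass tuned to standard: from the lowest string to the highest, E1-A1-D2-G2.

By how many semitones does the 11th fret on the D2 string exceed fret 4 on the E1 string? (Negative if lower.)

D2 at fret 11 → C#3 (MIDI 49); E1 at fret 4 → G#1 (MIDI 32).
49 − 32 = 17, so the two pitches are 17 semitones apart.

17 semitones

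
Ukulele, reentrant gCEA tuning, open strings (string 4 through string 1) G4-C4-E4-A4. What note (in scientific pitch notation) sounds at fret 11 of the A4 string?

G#5

Each fret is one semitone, so A4 + 11 = G#5.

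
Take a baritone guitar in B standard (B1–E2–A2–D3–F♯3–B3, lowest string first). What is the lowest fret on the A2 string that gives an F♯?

From A2, count semitones up the chromatic scale until reaching F♯: A–A#–B–C–C#–D–D#–E–F–F# — 9 steps.

9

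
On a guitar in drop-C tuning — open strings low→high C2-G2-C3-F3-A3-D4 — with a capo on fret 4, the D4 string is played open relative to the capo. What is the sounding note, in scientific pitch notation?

The capo raises the open D4 by 4 semitones to F#4; fretting 0 more gives D4 + 4 + 0 = D4 + 4 semitones = F#4.
(Also written Gb.)

F#4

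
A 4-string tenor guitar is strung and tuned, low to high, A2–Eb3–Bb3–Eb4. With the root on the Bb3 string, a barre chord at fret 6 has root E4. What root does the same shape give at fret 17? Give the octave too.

Eb5

Moving from fret 6 to fret 17 shifts the root by 11 semitones.
E4 up 11 semitones is Eb5.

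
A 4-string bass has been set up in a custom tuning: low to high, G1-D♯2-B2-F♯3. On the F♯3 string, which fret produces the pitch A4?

A4 is 15 semitones above the open F♯3 (F#–G–G#–A–…–G–G#–A), so it sits at fret 15.

15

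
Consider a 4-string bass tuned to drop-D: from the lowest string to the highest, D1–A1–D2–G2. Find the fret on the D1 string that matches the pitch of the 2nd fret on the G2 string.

19

G2 at fret 2 is G2 + 2 semitones = A2.
The open D1 string is 17 semitones below the open G2, so the same pitch on the D1 string lies at fret 2 + 17 = 19.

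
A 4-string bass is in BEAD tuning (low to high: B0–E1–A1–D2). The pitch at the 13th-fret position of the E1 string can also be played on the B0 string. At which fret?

Fret 13 on E1 is MIDI 28 + 13 = 41 (F2). On the B0 string (open MIDI 23), that pitch is 41 − 23 = fret 18.

18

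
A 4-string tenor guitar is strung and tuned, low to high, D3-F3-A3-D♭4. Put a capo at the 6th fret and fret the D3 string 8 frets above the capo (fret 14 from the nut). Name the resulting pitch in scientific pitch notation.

E4

The capo raises the open D3 by 6 semitones to A♭3; fretting 8 more gives D3 + 6 + 8 = D3 + 14 semitones = E4.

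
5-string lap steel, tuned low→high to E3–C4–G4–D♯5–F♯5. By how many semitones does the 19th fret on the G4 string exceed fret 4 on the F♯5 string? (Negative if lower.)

4 semitones

G4 at fret 19 → D6 (MIDI 86); F♯5 at fret 4 → A♯5 (MIDI 82).
86 − 82 = 4, so the two pitches are 4 semitones apart.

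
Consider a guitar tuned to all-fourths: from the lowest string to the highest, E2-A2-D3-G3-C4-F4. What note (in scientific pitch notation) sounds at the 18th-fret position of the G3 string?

Each fret is one semitone, so G3 + 18 = C♯5.
(Equivalently spelled D♭5.)

C♯5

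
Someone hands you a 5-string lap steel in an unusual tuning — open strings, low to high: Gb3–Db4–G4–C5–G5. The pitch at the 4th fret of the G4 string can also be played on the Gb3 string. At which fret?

Fret 4 on G4 is MIDI 67 + 4 = 71 (B4). On the Gb3 string (open MIDI 54), that pitch is 71 − 54 = fret 17.

17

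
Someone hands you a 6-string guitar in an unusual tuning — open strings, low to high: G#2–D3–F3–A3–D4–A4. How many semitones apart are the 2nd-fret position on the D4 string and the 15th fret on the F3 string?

D4 at fret 2 → E4 (MIDI 64); F3 at fret 15 → G#4 (MIDI 68).
64 − 68 = -4, so the two pitches are 4 semitones apart, with G#4 the higher.

4 semitones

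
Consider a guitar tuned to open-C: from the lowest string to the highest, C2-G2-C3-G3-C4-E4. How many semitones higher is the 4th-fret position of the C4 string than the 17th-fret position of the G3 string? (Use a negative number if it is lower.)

C4 at fret 4 → E4 (MIDI 64); G3 at fret 17 → C5 (MIDI 72).
64 − 72 = -8, so the two pitches are 8 semitones apart.

-8 semitones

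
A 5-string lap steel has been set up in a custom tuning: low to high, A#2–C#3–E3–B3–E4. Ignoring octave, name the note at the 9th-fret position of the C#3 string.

C#3 is MIDI 49. Adding 9 gives 58; 58 mod 12 = 10, i.e. A#.
(Equivalently spelled Bb.)

A#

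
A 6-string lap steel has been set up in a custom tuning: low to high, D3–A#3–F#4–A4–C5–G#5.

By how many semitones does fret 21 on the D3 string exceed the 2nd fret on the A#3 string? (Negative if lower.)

11 semitones

D3 at fret 21 → B4 (MIDI 71); A#3 at fret 2 → C4 (MIDI 60).
71 − 60 = 11, so the two pitches are 11 semitones apart.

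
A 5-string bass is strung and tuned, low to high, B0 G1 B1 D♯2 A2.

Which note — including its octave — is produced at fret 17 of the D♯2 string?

G♯3

The open D♯2 string plus 17 semitones: D#–E–F–F#–…–F#–G–G#.
The walk passes from B into C once, so the octave number goes from 2 to 3.
(Equivalently spelled A♭3.)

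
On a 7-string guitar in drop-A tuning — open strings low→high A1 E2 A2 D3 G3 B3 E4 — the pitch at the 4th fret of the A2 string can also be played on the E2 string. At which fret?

Fret 4 on A2 is MIDI 45 + 4 = 49 (C#3). On the E2 string (open MIDI 40), that pitch is 49 − 40 = fret 9.

9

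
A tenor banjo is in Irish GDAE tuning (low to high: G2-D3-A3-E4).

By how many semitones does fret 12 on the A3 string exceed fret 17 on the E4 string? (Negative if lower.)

A3 at fret 12 → A4 (MIDI 69); E4 at fret 17 → A5 (MIDI 81).
69 − 81 = -12, so the two pitches are 12 semitones apart.

-12 semitones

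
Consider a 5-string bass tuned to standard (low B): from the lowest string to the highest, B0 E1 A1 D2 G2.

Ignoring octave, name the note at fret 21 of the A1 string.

F♯

A1 is MIDI 33. Adding 21 gives 54; 54 mod 12 = 6, i.e. F♯.
(Equivalently spelled G♭.)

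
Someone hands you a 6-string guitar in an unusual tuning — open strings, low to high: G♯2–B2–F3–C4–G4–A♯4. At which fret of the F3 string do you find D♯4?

D♯4 is 10 semitones above the open F3 (F–F#–G–G#–…–C#–D–D#), so it sits at fret 10.

10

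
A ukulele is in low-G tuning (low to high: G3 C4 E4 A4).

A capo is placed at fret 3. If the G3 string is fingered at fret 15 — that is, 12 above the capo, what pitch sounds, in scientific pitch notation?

The capo raises the open G3 by 3 semitones to A#3; fretting 12 more gives G3 + 3 + 12 = G3 + 15 semitones = A#4.

A#4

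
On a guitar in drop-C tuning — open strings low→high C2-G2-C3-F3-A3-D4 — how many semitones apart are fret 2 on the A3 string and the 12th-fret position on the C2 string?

A3 at fret 2 → B3 (MIDI 59); C2 at fret 12 → C3 (MIDI 48).
59 − 48 = 11, so the two pitches are 11 semitones apart, with B3 the higher.

11 semitones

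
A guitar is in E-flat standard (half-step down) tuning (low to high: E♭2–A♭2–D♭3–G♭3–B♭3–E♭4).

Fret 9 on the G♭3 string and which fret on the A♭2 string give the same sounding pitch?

Fret 9 on G♭3 is MIDI 54 + 9 = 63 (E♭4). On the A♭2 string (open MIDI 44), that pitch is 63 − 44 = fret 19.

19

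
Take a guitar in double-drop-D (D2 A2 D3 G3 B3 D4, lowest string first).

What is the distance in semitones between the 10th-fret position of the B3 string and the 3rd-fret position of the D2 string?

28 semitones

B3 at fret 10 → A4 (MIDI 69); D2 at fret 3 → F2 (MIDI 41).
69 − 41 = 28, so the two pitches are 28 semitones apart, with A4 the higher.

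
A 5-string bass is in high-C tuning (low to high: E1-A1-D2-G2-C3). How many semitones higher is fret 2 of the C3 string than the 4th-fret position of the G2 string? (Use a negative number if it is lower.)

3 semitones

C3 at fret 2 → D3 (MIDI 50); G2 at fret 4 → B2 (MIDI 47).
50 − 47 = 3, so the two pitches are 3 semitones apart.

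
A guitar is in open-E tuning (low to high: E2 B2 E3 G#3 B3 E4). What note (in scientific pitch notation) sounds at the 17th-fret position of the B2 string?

E4

B2 is MIDI 47. Adding 17 gives 64, which is E4.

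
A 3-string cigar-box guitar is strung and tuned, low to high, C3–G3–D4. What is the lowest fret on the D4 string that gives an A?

From D4, count semitones up the chromatic scale until reaching A: D–Eb–E–F–Gb–G–Ab–A — 7 steps.

7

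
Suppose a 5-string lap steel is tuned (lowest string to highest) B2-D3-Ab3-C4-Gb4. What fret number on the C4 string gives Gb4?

Gb4 is 6 semitones above the open C4 (C–Db–D–Eb–E–F–Gb), so it sits at fret 6.

6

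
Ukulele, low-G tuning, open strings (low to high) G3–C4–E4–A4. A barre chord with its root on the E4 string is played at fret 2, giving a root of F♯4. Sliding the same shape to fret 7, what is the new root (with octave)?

Moving from fret 2 to fret 7 shifts the root by 5 semitones.
F♯4 up 5 semitones is B4.

B4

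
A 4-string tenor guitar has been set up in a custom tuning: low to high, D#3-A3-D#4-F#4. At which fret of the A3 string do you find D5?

17

D5 is 17 semitones above the open A3 (A–A#–B–C–…–C–C#–D), so it sits at fret 17.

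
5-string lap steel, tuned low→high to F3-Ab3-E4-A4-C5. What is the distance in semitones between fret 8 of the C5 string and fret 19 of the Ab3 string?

C5 at fret 8 → Ab5 (MIDI 80); Ab3 at fret 19 → Eb5 (MIDI 75).
80 − 75 = 5, so the two pitches are 5 semitones apart, with Ab5 the higher.

5 semitones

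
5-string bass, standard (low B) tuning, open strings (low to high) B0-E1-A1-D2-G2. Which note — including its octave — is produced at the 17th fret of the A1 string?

The open A1 string plus 17 semitones: A–A#–B–C–…–C–C#–D.
The walk passes from B into C 2 times, so the octave number goes from 1 to 3.

D3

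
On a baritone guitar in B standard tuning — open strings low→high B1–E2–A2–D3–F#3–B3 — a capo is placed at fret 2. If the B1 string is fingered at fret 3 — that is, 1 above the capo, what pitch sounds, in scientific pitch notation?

The capo raises the open B1 by 2 semitones to C#2; fretting 1 more gives B1 + 2 + 1 = B1 + 3 semitones = D2.

D2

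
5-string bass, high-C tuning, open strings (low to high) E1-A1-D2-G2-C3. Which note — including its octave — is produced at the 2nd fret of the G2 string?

The open G2 string plus 2 semitones: G–G#–A.
No B→C boundary is crossed, so the octave stays at 2.

A2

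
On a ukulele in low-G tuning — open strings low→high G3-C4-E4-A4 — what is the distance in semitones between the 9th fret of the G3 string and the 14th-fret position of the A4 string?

19 semitones

G3 at fret 9 → E4 (MIDI 64); A4 at fret 14 → B5 (MIDI 83).
64 − 83 = -19, so the two pitches are 19 semitones apart, with B5 the higher.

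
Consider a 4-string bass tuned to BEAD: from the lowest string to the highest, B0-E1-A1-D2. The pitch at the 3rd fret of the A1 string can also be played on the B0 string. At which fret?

13

A1 at fret 3 is A1 + 3 semitones = C2.
The open B0 string is 10 semitones below the open A1, so the same pitch on the B0 string lies at fret 3 + 10 = 13.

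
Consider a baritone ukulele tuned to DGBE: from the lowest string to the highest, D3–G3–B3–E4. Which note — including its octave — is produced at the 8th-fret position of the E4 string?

C5

E4 is MIDI 64. Adding 8 gives 72, which is C5.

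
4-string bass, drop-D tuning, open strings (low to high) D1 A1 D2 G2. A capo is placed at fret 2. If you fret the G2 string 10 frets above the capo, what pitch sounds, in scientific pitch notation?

The capo raises the open G2 by 2 semitones to A2; fretting 10 more gives G2 + 2 + 10 = G2 + 12 semitones = G3.

G3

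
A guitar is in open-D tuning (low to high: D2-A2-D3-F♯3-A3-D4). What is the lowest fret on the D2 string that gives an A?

From D2, count semitones up the chromatic scale until reaching A: D–D#–E–F–F#–G–G#–A — 7 steps.

7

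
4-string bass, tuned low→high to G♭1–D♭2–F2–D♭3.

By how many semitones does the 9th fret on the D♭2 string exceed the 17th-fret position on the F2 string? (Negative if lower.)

D♭2 at fret 9 → B♭2 (MIDI 46); F2 at fret 17 → B♭3 (MIDI 58).
46 − 58 = -12, so the two pitches are 12 semitones apart.

-12 semitones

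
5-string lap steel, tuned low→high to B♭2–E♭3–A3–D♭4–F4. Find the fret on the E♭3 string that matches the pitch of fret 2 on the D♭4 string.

12

D♭4 at fret 2 is D♭4 + 2 semitones = E♭4.
The open E♭3 string is 10 semitones below the open D♭4, so the same pitch on the E♭3 string lies at fret 2 + 10 = 12.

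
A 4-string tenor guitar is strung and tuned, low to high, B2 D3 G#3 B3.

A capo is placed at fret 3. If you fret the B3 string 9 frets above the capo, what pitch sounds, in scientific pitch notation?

B4

The capo raises the open B3 by 3 semitones to D4; fretting 9 more gives B3 + 3 + 9 = B3 + 12 semitones = B4.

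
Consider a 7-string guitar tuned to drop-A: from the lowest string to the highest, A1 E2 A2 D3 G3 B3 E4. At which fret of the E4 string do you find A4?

5

A4 is 5 semitones above the open E4 (E–F–F#–G–G#–A), so it sits at fret 5.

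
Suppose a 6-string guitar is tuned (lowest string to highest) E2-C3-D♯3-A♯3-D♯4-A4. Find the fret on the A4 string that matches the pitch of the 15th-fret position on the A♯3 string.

4

A♯3 at fret 15 is A♯3 + 15 semitones = C♯5.
The open A4 string is 11 semitones above the open A♯3, so the same pitch on the A4 string lies at fret 15 − 11 = 4.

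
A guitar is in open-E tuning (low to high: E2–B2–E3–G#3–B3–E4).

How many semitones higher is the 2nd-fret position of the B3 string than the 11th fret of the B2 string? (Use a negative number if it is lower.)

3 semitones

B3 at fret 2 → C#4 (MIDI 61); B2 at fret 11 → A#3 (MIDI 58).
61 − 58 = 3, so the two pitches are 3 semitones apart.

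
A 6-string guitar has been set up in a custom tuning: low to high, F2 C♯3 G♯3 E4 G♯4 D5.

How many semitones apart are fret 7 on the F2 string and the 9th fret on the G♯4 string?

29 semitones

F2 at fret 7 → C3 (MIDI 48); G♯4 at fret 9 → F5 (MIDI 77).
48 − 77 = -29, so the two pitches are 29 semitones apart, with F5 the higher.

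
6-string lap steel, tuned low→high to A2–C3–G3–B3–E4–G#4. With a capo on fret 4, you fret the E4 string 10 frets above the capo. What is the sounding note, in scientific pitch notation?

The capo raises the open E4 by 4 semitones to G#4; fretting 10 more gives E4 + 4 + 10 = E4 + 14 semitones = F#5.
(Also written Gb.)

F#5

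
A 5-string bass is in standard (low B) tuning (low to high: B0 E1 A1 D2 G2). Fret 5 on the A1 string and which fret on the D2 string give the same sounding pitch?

0

Fret 5 on A1 is MIDI 33 + 5 = 38 (D2). On the D2 string (open MIDI 38), that pitch is 38 − 38 = fret 0.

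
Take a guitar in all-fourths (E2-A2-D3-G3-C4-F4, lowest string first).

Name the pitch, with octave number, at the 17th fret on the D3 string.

Each fret is one semitone, so D3 + 17 = G4.

G4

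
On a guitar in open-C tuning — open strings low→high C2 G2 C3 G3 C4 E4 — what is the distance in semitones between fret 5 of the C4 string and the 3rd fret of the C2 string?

26 semitones

C4 at fret 5 → F4 (MIDI 65); C2 at fret 3 → D#2 (MIDI 39).
65 − 39 = 26, so the two pitches are 26 semitones apart, with F4 the higher.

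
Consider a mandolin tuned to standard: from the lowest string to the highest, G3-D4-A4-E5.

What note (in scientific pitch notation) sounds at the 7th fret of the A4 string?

E5

Each fret is one semitone, so A4 + 7 = E5.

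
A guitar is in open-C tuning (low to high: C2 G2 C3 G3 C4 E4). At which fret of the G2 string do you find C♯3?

6

C♯3 is 6 semitones above the open G2 (G–G#–A–A#–B–C–C#), so it sits at fret 6.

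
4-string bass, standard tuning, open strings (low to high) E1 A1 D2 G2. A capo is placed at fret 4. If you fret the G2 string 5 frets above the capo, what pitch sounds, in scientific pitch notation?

E3

The capo raises the open G2 by 4 semitones to B2; fretting 5 more gives G2 + 4 + 5 = G2 + 9 semitones = E3.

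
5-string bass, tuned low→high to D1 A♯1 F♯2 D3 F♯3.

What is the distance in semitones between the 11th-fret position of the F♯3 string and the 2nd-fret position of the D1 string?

37 semitones

F♯3 at fret 11 → F4 (MIDI 65); D1 at fret 2 → E1 (MIDI 28).
65 − 28 = 37, so the two pitches are 37 semitones apart, with F4 the higher.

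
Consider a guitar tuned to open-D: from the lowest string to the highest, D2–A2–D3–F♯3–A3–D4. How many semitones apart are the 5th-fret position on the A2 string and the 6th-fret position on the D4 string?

18 semitones

A2 at fret 5 → D3 (MIDI 50); D4 at fret 6 → G♯4 (MIDI 68).
50 − 68 = -18, so the two pitches are 18 semitones apart, with G♯4 the higher.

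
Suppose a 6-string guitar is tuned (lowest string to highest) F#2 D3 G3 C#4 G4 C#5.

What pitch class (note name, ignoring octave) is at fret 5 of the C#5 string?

C#5 is MIDI 73. Adding 5 gives 78; 78 mod 12 = 6, i.e. F#.
(Equivalently spelled Gb.)

F#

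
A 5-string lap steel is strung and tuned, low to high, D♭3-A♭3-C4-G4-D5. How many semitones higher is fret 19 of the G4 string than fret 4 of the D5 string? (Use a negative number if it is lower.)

8 semitones

G4 at fret 19 → D6 (MIDI 86); D5 at fret 4 → G♭5 (MIDI 78).
86 − 78 = 8, so the two pitches are 8 semitones apart.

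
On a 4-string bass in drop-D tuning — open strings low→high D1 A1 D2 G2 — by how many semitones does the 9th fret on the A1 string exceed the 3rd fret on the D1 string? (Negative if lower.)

13 semitones

A1 at fret 9 → F#2 (MIDI 42); D1 at fret 3 → F1 (MIDI 29).
42 − 29 = 13, so the two pitches are 13 semitones apart.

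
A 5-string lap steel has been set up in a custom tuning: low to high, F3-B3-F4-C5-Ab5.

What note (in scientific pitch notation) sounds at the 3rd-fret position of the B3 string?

D4

Each fret is one semitone, so B3 + 3 = D4.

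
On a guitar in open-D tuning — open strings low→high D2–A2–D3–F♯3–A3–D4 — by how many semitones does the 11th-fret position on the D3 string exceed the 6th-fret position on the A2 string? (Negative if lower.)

10 semitones

D3 at fret 11 → C♯4 (MIDI 61); A2 at fret 6 → D♯3 (MIDI 51).
61 − 51 = 10, so the two pitches are 10 semitones apart.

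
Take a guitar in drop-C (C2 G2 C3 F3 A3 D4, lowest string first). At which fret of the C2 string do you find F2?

F2 is 5 semitones above the open C2 (C–C#–D–D#–E–F), so it sits at fret 5.

5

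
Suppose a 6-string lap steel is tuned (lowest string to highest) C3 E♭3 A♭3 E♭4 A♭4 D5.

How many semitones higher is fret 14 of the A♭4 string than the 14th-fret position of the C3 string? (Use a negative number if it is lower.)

A♭4 at fret 14 → B♭5 (MIDI 82); C3 at fret 14 → D4 (MIDI 62).
82 − 62 = 20, so the two pitches are 20 semitones apart.

20 semitones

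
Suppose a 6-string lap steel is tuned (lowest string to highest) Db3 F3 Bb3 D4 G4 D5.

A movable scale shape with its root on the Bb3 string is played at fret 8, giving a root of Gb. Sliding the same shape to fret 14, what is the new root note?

Moving from fret 8 to fret 14 shifts the root by 6 semitones.
Gb up 6 semitones is C.

C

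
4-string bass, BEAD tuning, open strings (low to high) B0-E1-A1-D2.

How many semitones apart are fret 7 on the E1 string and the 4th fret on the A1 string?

E1 at fret 7 → B1 (MIDI 35); A1 at fret 4 → C♯2 (MIDI 37).
35 − 37 = -2, so the two pitches are 2 semitones apart, with C♯2 the higher.

2 semitones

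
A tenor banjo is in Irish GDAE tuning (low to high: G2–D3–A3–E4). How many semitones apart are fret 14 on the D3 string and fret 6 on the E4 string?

D3 at fret 14 → E4 (MIDI 64); E4 at fret 6 → A♯4 (MIDI 70).
64 − 70 = -6, so the two pitches are 6 semitones apart, with A♯4 the higher.

6 semitones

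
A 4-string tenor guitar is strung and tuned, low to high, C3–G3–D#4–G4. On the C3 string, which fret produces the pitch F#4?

F#4 is 18 semitones above the open C3 (C–C#–D–D#–…–E–F–F#), so it sits at fret 18.

18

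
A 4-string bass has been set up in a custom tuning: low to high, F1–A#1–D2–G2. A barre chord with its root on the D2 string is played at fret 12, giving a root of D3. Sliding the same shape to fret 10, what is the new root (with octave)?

C3

Moving from fret 12 to fret 10 shifts the root by -2 semitones.
D3 down 2 semitones is C3.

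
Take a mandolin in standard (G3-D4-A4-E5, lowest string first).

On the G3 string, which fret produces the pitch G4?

G4 is 12 semitones above the open G3 (G–G#–A–A#–…–F–F#–G), so it sits at fret 12.

12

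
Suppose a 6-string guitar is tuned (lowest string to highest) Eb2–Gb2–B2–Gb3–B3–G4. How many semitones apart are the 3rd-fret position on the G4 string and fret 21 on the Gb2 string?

7 semitones

G4 at fret 3 → Bb4 (MIDI 70); Gb2 at fret 21 → Eb4 (MIDI 63).
70 − 63 = 7, so the two pitches are 7 semitones apart, with Bb4 the higher.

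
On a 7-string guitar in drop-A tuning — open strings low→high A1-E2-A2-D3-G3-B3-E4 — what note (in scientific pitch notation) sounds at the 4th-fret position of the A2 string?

A2 is MIDI 45. Adding 4 gives 49, which is C#3.
(Equivalently spelled Db3.)

C#3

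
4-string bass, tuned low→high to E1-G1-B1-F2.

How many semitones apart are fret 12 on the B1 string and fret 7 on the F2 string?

B1 at fret 12 → B2 (MIDI 47); F2 at fret 7 → C3 (MIDI 48).
47 − 48 = -1, so the two pitches are 1 semitone apart, with C3 the higher.

1 semitone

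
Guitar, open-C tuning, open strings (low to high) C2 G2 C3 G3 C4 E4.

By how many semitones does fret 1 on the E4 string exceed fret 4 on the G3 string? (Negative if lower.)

6 semitones

E4 at fret 1 → F4 (MIDI 65); G3 at fret 4 → B3 (MIDI 59).
65 − 59 = 6, so the two pitches are 6 semitones apart.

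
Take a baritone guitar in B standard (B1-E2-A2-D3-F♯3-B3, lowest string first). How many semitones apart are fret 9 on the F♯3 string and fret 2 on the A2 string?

F♯3 at fret 9 → D♯4 (MIDI 63); A2 at fret 2 → B2 (MIDI 47).
63 − 47 = 16, so the two pitches are 16 semitones apart, with D♯4 the higher.

16 semitones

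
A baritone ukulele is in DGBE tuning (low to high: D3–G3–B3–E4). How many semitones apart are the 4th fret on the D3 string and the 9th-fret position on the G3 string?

10 semitones

D3 at fret 4 → F#3 (MIDI 54); G3 at fret 9 → E4 (MIDI 64).
54 − 64 = -10, so the two pitches are 10 semitones apart, with E4 the higher.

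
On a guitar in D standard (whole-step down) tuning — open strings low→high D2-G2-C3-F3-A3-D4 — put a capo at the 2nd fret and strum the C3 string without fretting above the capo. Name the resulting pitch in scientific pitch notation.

D3

The capo raises the open C3 by 2 semitones to D3; fretting 0 more gives C3 + 2 + 0 = C3 + 2 semitones = D3.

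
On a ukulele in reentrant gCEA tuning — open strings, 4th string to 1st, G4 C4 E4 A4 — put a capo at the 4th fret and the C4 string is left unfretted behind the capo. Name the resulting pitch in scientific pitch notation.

E4

The capo raises the open C4 by 4 semitones to E4; fretting 0 more gives C4 + 4 + 0 = C4 + 4 semitones = E4.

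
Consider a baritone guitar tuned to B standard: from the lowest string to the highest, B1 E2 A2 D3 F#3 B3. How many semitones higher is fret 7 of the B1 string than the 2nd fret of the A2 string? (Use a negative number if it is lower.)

B1 at fret 7 → F#2 (MIDI 42); A2 at fret 2 → B2 (MIDI 47).
42 − 47 = -5, so the two pitches are 5 semitones apart.

-5 semitones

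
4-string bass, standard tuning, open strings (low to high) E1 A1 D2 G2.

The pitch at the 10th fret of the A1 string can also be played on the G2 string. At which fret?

A1 at fret 10 is A1 + 10 semitones = G2.
The open G2 string is 10 semitones above the open A1, so the same pitch on the G2 string lies at fret 10 − 10 = 0.

0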